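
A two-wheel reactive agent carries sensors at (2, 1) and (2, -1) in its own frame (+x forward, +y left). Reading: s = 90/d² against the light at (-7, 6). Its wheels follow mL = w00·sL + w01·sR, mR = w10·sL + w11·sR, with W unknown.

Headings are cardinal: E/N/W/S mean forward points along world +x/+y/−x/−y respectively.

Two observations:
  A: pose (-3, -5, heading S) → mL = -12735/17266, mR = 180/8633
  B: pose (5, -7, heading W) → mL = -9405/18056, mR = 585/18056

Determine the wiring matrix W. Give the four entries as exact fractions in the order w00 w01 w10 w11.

-1/2 -1 -1/2 1/2

obs A: pose=(-3,-5,S) → sL=45/97, sR=45/89, mL=-12735/17266, mR=180/8633
obs B: pose=(5,-7,W) → sL=45/148, sR=45/122, mL=-9405/18056, mR=585/18056
sensor matrix S = [[45/97, 45/89], [45/148, 45/122]]; det S = 1354725/77938724
solve [mL_A; mL_B] = S·[w00; w01] and [mR_A; mR_B] = S·[w10; w11]:
  w00 = -1/2, w01 = -1, w10 = -1/2, w11 = 1/2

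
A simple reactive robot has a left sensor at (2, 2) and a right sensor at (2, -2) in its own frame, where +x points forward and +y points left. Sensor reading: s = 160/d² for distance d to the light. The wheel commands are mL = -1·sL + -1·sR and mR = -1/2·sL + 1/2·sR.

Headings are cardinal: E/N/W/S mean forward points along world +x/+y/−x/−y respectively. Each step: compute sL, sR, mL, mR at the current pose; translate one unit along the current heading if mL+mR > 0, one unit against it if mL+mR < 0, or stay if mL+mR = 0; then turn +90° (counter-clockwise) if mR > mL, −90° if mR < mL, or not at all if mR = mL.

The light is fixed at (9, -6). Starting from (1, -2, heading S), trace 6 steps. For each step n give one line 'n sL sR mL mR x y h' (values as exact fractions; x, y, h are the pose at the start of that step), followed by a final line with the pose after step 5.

n=0: pose=(1,-2,S); sL=4, sR=20/13; mL=-72/13, mR=-16/13; mL+mR=-88/13 → advance -1; mR−mL=56/13 → turn +1·90°
n=1: pose=(1,-1,E); sL=32/17, sR=32/9; mL=-832/153, mR=128/153; mL+mR=-704/153 → advance -1; mR−mL=320/51 → turn +1·90°
n=2: pose=(0,-1,N); sL=16/17, sR=80/49; mL=-2144/833, mR=288/833; mL+mR=-1856/833 → advance -1; mR−mL=2432/833 → turn +1·90°
n=3: pose=(0,-2,W); sL=32/25, sR=160/157; mL=-9024/3925, mR=-512/3925; mL+mR=-9536/3925 → advance -1; mR−mL=8512/3925 → turn +1·90°
n=4: pose=(1,-2,S); sL=4, sR=20/13; mL=-72/13, mR=-16/13; mL+mR=-88/13 → advance -1; mR−mL=56/13 → turn +1·90°
n=5: pose=(1,-1,E); sL=32/17, sR=32/9; mL=-832/153, mR=128/153; mL+mR=-704/153 → advance -1; mR−mL=320/51 → turn +1·90°

0 4 20/13 -72/13 -16/13 1 -2 S
1 32/17 32/9 -832/153 128/153 1 -1 E
2 16/17 80/49 -2144/833 288/833 0 -1 N
3 32/25 160/157 -9024/3925 -512/3925 0 -2 W
4 4 20/13 -72/13 -16/13 1 -2 S
5 32/17 32/9 -832/153 128/153 1 -1 E
final 0 -1 N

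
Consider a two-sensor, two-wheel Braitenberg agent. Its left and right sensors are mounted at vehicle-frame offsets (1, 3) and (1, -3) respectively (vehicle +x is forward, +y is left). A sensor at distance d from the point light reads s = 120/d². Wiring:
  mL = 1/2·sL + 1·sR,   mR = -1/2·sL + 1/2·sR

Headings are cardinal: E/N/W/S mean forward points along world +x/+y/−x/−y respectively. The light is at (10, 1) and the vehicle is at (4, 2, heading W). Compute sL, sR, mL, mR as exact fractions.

left sensor world pos  = (3, -1); dL² = 53
right sensor world pos = (3, 5); dR² = 65
sL = 120/53 = 120/53
sR = 120/65 = 24/13
mL = 1/2·sL + 1·sR = 2052/689
mR = -1/2·sL + 1/2·sR = -144/689

120/53 24/13 2052/689 -144/689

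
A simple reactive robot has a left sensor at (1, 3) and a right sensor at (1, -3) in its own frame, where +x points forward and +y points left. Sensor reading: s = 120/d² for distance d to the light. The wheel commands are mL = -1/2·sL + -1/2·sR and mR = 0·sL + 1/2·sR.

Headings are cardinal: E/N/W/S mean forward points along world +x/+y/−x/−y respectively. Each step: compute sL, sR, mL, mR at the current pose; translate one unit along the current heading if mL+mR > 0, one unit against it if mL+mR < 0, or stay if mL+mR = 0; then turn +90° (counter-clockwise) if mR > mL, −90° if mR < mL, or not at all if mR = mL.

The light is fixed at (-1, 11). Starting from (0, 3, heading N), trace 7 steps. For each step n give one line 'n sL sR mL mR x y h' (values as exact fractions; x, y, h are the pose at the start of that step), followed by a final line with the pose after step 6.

n=0: pose=(0,3,N); sL=120/53, sR=24/13; mL=-1416/689, mR=12/13; mL+mR=-60/53 → advance -1; mR−mL=2052/689 → turn +1·90°
n=1: pose=(0,2,W); sL=5/6, sR=10/3; mL=-25/12, mR=5/3; mL+mR=-5/12 → advance -1; mR−mL=15/4 → turn +1·90°
n=2: pose=(1,2,S); sL=24/25, sR=120/101; mL=-2712/2525, mR=60/101; mL+mR=-12/25 → advance -1; mR−mL=4212/2525 → turn +1·90°
n=3: pose=(1,3,E); sL=60/17, sR=12/13; mL=-492/221, mR=6/13; mL+mR=-30/17 → advance -1; mR−mL=594/221 → turn +1·90°
n=4: pose=(0,3,N); sL=120/53, sR=24/13; mL=-1416/689, mR=12/13; mL+mR=-60/53 → advance -1; mR−mL=2052/689 → turn +1·90°
n=5: pose=(0,2,W); sL=5/6, sR=10/3; mL=-25/12, mR=5/3; mL+mR=-5/12 → advance -1; mR−mL=15/4 → turn +1·90°
n=6: pose=(1,2,S); sL=24/25, sR=120/101; mL=-2712/2525, mR=60/101; mL+mR=-12/25 → advance -1; mR−mL=4212/2525 → turn +1·90°

0 120/53 24/13 -1416/689 12/13 0 3 N
1 5/6 10/3 -25/12 5/3 0 2 W
2 24/25 120/101 -2712/2525 60/101 1 2 S
3 60/17 12/13 -492/221 6/13 1 3 E
4 120/53 24/13 -1416/689 12/13 0 3 N
5 5/6 10/3 -25/12 5/3 0 2 W
6 24/25 120/101 -2712/2525 60/101 1 2 S
final 1 3 E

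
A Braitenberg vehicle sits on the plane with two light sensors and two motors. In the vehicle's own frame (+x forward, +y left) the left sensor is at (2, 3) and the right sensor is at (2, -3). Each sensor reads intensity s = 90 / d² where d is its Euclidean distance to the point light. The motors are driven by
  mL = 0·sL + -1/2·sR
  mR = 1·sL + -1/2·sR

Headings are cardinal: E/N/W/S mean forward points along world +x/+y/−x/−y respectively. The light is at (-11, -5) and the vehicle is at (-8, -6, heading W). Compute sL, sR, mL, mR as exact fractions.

90/17 18 -9 -63/17

left sensor world pos  = (-10, -9); dL² = 17
right sensor world pos = (-10, -3); dR² = 5
sL = 90/17 = 90/17
sR = 90/5 = 18
mL = 0·sL + -1/2·sR = -9
mR = 1·sL + -1/2·sR = -63/17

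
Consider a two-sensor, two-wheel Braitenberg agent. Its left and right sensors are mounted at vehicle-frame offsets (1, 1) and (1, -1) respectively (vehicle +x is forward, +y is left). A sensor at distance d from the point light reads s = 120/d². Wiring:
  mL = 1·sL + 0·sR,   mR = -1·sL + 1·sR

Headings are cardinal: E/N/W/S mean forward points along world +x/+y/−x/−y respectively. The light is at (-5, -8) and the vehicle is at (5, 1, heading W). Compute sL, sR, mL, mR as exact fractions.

left sensor world pos  = (4, 0); dL² = 145
right sensor world pos = (4, 2); dR² = 181
sL = 120/145 = 24/29
sR = 120/181 = 120/181
mL = 1·sL + 0·sR = 24/29
mR = -1·sL + 1·sR = -864/5249

24/29 120/181 24/29 -864/5249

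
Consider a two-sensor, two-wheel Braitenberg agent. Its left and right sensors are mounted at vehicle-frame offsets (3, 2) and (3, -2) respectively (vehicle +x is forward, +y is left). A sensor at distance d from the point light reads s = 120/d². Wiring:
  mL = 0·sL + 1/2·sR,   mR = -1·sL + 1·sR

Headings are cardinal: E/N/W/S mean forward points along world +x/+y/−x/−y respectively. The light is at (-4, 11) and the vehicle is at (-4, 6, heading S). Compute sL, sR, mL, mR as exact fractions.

left sensor world pos  = (-2, 3); dL² = 68
right sensor world pos = (-6, 3); dR² = 68
sL = 120/68 = 30/17
sR = 120/68 = 30/17
mL = 0·sL + 1/2·sR = 15/17
mR = -1·sL + 1·sR = 0

30/17 30/17 15/17 0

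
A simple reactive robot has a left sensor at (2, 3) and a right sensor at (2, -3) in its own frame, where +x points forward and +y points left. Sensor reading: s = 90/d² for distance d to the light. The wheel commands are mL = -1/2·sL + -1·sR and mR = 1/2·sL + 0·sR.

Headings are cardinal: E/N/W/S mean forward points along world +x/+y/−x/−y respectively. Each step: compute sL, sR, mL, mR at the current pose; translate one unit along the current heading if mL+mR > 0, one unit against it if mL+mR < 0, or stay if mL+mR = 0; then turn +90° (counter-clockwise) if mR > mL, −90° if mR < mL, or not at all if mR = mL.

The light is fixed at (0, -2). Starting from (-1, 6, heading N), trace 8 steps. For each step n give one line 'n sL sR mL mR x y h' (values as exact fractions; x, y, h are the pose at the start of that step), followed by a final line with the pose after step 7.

0 45/58 45/52 -945/754 45/116 -1 6 N
1 18/5 90/109 -1431/545 9/5 -1 5 W
2 45/17 45/17 -135/34 45/34 0 5 S
3 18/25 90/29 -2511/725 9/25 0 6 E
4 45/58 45/52 -945/754 45/116 -1 6 N
5 18/5 90/109 -1431/545 9/5 -1 5 W
6 45/17 45/17 -135/34 45/34 0 5 S
7 18/25 90/29 -2511/725 9/25 0 6 E
final -1 6 N

n=0: pose=(-1,6,N); sL=45/58, sR=45/52; mL=-945/754, mR=45/116; mL+mR=-45/52 → advance -1; mR−mL=2475/1508 → turn +1·90°
n=1: pose=(-1,5,W); sL=18/5, sR=90/109; mL=-1431/545, mR=9/5; mL+mR=-90/109 → advance -1; mR−mL=2412/545 → turn +1·90°
n=2: pose=(0,5,S); sL=45/17, sR=45/17; mL=-135/34, mR=45/34; mL+mR=-45/17 → advance -1; mR−mL=90/17 → turn +1·90°
n=3: pose=(0,6,E); sL=18/25, sR=90/29; mL=-2511/725, mR=9/25; mL+mR=-90/29 → advance -1; mR−mL=2772/725 → turn +1·90°
n=4: pose=(-1,6,N); sL=45/58, sR=45/52; mL=-945/754, mR=45/116; mL+mR=-45/52 → advance -1; mR−mL=2475/1508 → turn +1·90°
n=5: pose=(-1,5,W); sL=18/5, sR=90/109; mL=-1431/545, mR=9/5; mL+mR=-90/109 → advance -1; mR−mL=2412/545 → turn +1·90°
n=6: pose=(0,5,S); sL=45/17, sR=45/17; mL=-135/34, mR=45/34; mL+mR=-45/17 → advance -1; mR−mL=90/17 → turn +1·90°
n=7: pose=(0,6,E); sL=18/25, sR=90/29; mL=-2511/725, mR=9/25; mL+mR=-90/29 → advance -1; mR−mL=2772/725 → turn +1·90°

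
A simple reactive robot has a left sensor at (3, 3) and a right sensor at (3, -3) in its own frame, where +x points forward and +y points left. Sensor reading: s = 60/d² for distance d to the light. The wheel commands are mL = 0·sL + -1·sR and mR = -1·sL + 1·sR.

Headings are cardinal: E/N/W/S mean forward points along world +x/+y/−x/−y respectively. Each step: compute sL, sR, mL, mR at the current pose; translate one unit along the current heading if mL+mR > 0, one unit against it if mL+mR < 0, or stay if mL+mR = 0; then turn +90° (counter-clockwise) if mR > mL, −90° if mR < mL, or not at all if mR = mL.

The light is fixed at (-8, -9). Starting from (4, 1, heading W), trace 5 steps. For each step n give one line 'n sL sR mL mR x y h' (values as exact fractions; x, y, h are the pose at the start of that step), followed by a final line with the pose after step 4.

n=0: pose=(4,1,W); sL=6/13, sR=6/25; mL=-6/25, mR=-72/325; mL+mR=-6/13 → advance -1; mR−mL=6/325 → turn +1·90°
n=1: pose=(5,1,S); sL=12/61, sR=60/149; mL=-60/149, mR=1872/9089; mL+mR=-12/61 → advance -1; mR−mL=5532/9089 → turn +1·90°
n=2: pose=(5,2,E); sL=15/113, sR=3/16; mL=-3/16, mR=99/1808; mL+mR=-15/113 → advance -1; mR−mL=219/904 → turn +1·90°
n=3: pose=(4,2,N); sL=60/277, sR=60/421; mL=-60/421, mR=-8640/116617; mL+mR=-60/277 → advance -1; mR−mL=7980/116617 → turn +1·90°
n=4: pose=(4,1,W); sL=6/13, sR=6/25; mL=-6/25, mR=-72/325; mL+mR=-6/13 → advance -1; mR−mL=6/325 → turn +1·90°

0 6/13 6/25 -6/25 -72/325 4 1 W
1 12/61 60/149 -60/149 1872/9089 5 1 S
2 15/113 3/16 -3/16 99/1808 5 2 E
3 60/277 60/421 -60/421 -8640/116617 4 2 N
4 6/13 6/25 -6/25 -72/325 4 1 W
final 5 1 S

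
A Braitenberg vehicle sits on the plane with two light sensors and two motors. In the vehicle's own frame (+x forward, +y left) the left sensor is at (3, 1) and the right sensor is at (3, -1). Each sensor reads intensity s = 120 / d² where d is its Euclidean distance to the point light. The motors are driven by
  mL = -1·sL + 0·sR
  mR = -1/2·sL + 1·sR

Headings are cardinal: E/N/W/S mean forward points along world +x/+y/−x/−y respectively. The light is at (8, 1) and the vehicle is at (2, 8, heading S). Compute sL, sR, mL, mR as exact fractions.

120/41 24/13 -120/41 204/533

left sensor world pos  = (3, 5); dL² = 41
right sensor world pos = (1, 5); dR² = 65
sL = 120/41 = 120/41
sR = 120/65 = 24/13
mL = -1·sL + 0·sR = -120/41
mR = -1/2·sL + 1·sR = 204/533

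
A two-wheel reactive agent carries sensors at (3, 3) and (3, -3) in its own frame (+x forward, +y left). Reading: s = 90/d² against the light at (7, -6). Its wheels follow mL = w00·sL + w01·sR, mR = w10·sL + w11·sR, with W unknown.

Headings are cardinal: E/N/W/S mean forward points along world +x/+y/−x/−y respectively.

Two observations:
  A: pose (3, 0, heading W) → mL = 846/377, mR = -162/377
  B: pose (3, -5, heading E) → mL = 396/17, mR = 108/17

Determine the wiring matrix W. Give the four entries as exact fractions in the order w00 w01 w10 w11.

obs A: pose=(3,0,W) → sL=45/29, sR=9/13, mL=846/377, mR=-162/377
obs B: pose=(3,-5,E) → sL=90/17, sR=18, mL=396/17, mR=108/17
sensor matrix S = [[45/29, 9/13], [90/17, 18]]; det S = 155520/6409
solve [mL_A; mL_B] = S·[w00; w01] and [mR_A; mR_B] = S·[w10; w11]:
  w00 = 1, w01 = 1, w10 = -1/2, w11 = 1/2

1 1 -1/2 1/2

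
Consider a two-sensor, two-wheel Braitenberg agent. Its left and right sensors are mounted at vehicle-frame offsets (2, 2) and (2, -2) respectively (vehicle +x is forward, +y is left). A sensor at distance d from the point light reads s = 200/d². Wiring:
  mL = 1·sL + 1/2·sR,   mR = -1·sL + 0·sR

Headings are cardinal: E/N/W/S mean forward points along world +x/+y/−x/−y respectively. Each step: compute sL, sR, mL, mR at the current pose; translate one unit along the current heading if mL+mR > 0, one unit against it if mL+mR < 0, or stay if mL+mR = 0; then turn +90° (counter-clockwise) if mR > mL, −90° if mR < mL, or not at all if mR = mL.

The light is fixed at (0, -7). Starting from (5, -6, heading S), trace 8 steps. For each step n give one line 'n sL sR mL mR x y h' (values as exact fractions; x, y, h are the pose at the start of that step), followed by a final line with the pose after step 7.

0 4 20 14 -4 5 -6 S
1 200/13 200/13 300/13 -200/13 5 -7 W
2 25 5 55/2 -25 4 -7 N
3 40/9 200/37 2380/333 -40/9 4 -6 E
4 4 20 14 -4 5 -6 S
5 200/13 200/13 300/13 -200/13 5 -7 W
6 25 5 55/2 -25 4 -7 N
7 40/9 200/37 2380/333 -40/9 4 -6 E
final 5 -6 S

n=0: pose=(5,-6,S); sL=4, sR=20; mL=14, mR=-4; mL+mR=10 → advance +1; mR−mL=-18 → turn -1·90°
n=1: pose=(5,-7,W); sL=200/13, sR=200/13; mL=300/13, mR=-200/13; mL+mR=100/13 → advance +1; mR−mL=-500/13 → turn -1·90°
n=2: pose=(4,-7,N); sL=25, sR=5; mL=55/2, mR=-25; mL+mR=5/2 → advance +1; mR−mL=-105/2 → turn -1·90°
n=3: pose=(4,-6,E); sL=40/9, sR=200/37; mL=2380/333, mR=-40/9; mL+mR=100/37 → advance +1; mR−mL=-3860/333 → turn -1·90°
n=4: pose=(5,-6,S); sL=4, sR=20; mL=14, mR=-4; mL+mR=10 → advance +1; mR−mL=-18 → turn -1·90°
n=5: pose=(5,-7,W); sL=200/13, sR=200/13; mL=300/13, mR=-200/13; mL+mR=100/13 → advance +1; mR−mL=-500/13 → turn -1·90°
n=6: pose=(4,-7,N); sL=25, sR=5; mL=55/2, mR=-25; mL+mR=5/2 → advance +1; mR−mL=-105/2 → turn -1·90°
n=7: pose=(4,-6,E); sL=40/9, sR=200/37; mL=2380/333, mR=-40/9; mL+mR=100/37 → advance +1; mR−mL=-3860/333 → turn -1·90°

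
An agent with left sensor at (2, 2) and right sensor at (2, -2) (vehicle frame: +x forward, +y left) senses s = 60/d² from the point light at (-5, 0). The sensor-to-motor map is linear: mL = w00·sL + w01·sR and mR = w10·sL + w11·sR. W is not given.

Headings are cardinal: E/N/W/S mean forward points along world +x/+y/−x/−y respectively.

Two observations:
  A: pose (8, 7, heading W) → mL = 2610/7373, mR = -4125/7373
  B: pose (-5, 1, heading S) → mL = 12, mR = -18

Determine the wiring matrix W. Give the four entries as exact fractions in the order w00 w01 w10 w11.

1/2 1/2 -1 -1/2

obs A: pose=(8,7,W) → sL=30/73, sR=30/101, mL=2610/7373, mR=-4125/7373
obs B: pose=(-5,1,S) → sL=12, sR=12, mL=12, mR=-18
sensor matrix S = [[30/73, 30/101], [12, 12]]; det S = 10080/7373
solve [mL_A; mL_B] = S·[w00; w01] and [mR_A; mR_B] = S·[w10; w11]:
  w00 = 1/2, w01 = 1/2, w10 = -1, w11 = -1/2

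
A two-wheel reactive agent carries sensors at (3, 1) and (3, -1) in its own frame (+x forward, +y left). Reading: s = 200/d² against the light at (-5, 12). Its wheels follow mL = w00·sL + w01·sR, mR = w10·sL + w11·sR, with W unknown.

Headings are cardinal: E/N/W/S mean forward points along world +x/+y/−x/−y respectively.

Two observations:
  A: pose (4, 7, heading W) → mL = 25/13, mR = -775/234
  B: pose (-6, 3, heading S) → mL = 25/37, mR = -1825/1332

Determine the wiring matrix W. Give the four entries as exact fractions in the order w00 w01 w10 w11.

0 1/2 -1/2 -1/2

obs A: pose=(4,7,W) → sL=25/9, sR=50/13, mL=25/13, mR=-775/234
obs B: pose=(-6,3,S) → sL=25/18, sR=50/37, mL=25/37, mR=-1825/1332
sensor matrix S = [[25/9, 50/13], [25/18, 50/37]]; det S = -6875/4329
solve [mL_A; mL_B] = S·[w00; w01] and [mR_A; mR_B] = S·[w10; w11]:
  w00 = 0, w01 = 1/2, w10 = -1/2, w11 = -1/2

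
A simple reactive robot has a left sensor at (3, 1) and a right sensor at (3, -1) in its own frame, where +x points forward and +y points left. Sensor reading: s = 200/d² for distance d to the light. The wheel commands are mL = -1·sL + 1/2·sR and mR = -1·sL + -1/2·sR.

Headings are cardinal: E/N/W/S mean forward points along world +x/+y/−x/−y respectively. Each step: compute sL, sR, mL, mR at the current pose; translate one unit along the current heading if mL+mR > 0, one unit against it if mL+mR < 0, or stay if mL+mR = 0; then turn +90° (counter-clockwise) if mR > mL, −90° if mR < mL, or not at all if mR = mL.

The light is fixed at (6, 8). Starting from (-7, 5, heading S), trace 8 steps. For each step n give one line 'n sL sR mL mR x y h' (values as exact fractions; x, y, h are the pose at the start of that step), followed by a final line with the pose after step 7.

0 10/9 25/29 -355/522 -805/522 -7 5 S
1 40/53 200/257 -4980/13621 -15580/13621 -7 6 W
2 20/17 100/61 -370/1037 -2070/1037 -6 6 N
3 40/17 200/97 -2180/1649 -5580/1649 -6 5 E
4 10/9 25/29 -355/522 -805/522 -7 5 S
5 40/53 200/257 -4980/13621 -15580/13621 -7 6 W
6 20/17 100/61 -370/1037 -2070/1037 -6 6 N
7 40/17 200/97 -2180/1649 -5580/1649 -6 5 E
final -7 5 S

n=0: pose=(-7,5,S); sL=10/9, sR=25/29; mL=-355/522, mR=-805/522; mL+mR=-20/9 → advance -1; mR−mL=-25/29 → turn -1·90°
n=1: pose=(-7,6,W); sL=40/53, sR=200/257; mL=-4980/13621, mR=-15580/13621; mL+mR=-80/53 → advance -1; mR−mL=-200/257 → turn -1·90°
n=2: pose=(-6,6,N); sL=20/17, sR=100/61; mL=-370/1037, mR=-2070/1037; mL+mR=-40/17 → advance -1; mR−mL=-100/61 → turn -1·90°
n=3: pose=(-6,5,E); sL=40/17, sR=200/97; mL=-2180/1649, mR=-5580/1649; mL+mR=-80/17 → advance -1; mR−mL=-200/97 → turn -1·90°
n=4: pose=(-7,5,S); sL=10/9, sR=25/29; mL=-355/522, mR=-805/522; mL+mR=-20/9 → advance -1; mR−mL=-25/29 → turn -1·90°
n=5: pose=(-7,6,W); sL=40/53, sR=200/257; mL=-4980/13621, mR=-15580/13621; mL+mR=-80/53 → advance -1; mR−mL=-200/257 → turn -1·90°
n=6: pose=(-6,6,N); sL=20/17, sR=100/61; mL=-370/1037, mR=-2070/1037; mL+mR=-40/17 → advance -1; mR−mL=-100/61 → turn -1·90°
n=7: pose=(-6,5,E); sL=40/17, sR=200/97; mL=-2180/1649, mR=-5580/1649; mL+mR=-80/17 → advance -1; mR−mL=-200/97 → turn -1·90°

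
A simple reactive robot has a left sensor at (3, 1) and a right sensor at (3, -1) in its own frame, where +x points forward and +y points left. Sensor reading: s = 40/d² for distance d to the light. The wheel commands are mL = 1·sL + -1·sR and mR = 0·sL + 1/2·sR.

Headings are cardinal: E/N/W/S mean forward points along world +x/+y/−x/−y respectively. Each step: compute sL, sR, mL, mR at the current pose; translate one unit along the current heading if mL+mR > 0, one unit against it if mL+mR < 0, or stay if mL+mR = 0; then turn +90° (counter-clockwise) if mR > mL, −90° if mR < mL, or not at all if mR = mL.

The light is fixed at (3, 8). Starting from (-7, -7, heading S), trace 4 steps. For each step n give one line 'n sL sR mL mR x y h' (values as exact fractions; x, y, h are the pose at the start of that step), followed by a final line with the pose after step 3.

0 8/81 8/89 64/7209 4/89 -7 -7 S
1 20/137 20/169 640/23153 10/169 -7 -8 E
2 40/269 40/233 -1440/62677 20/233 -6 -8 N
3 1/10 2/17 -3/170 1/17 -6 -7 W
final -7 -7 S

n=0: pose=(-7,-7,S); sL=8/81, sR=8/89; mL=64/7209, mR=4/89; mL+mR=388/7209 → advance +1; mR−mL=260/7209 → turn +1·90°
n=1: pose=(-7,-8,E); sL=20/137, sR=20/169; mL=640/23153, mR=10/169; mL+mR=2010/23153 → advance +1; mR−mL=730/23153 → turn +1·90°
n=2: pose=(-6,-8,N); sL=40/269, sR=40/233; mL=-1440/62677, mR=20/233; mL+mR=3940/62677 → advance +1; mR−mL=6820/62677 → turn +1·90°
n=3: pose=(-6,-7,W); sL=1/10, sR=2/17; mL=-3/170, mR=1/17; mL+mR=7/170 → advance +1; mR−mL=13/170 → turn +1·90°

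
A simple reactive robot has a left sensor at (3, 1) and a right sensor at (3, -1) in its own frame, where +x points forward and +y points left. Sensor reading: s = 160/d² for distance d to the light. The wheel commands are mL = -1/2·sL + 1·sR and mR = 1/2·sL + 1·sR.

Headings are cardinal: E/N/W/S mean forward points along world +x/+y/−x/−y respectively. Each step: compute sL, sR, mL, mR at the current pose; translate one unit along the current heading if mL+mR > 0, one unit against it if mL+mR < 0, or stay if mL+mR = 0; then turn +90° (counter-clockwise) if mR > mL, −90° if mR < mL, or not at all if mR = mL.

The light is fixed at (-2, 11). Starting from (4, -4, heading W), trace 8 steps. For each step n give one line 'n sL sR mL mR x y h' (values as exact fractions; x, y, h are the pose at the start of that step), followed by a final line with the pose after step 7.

n=0: pose=(4,-4,W); sL=32/53, sR=32/41; mL=1040/2173, mR=2352/2173; mL+mR=64/41 → advance +1; mR−mL=32/53 → turn +1·90°
n=1: pose=(3,-4,S); sL=4/9, sR=8/17; mL=38/153, mR=106/153; mL+mR=16/17 → advance +1; mR−mL=4/9 → turn +1·90°
n=2: pose=(3,-5,E); sL=160/289, sR=160/353; mL=18000/102017, mR=74480/102017; mL+mR=320/353 → advance +1; mR−mL=160/289 → turn +1·90°
n=3: pose=(4,-5,N); sL=80/97, sR=80/109; mL=3400/10573, mR=12120/10573; mL+mR=160/109 → advance +1; mR−mL=80/97 → turn +1·90°
n=4: pose=(4,-4,W); sL=32/53, sR=32/41; mL=1040/2173, mR=2352/2173; mL+mR=64/41 → advance +1; mR−mL=32/53 → turn +1·90°
n=5: pose=(3,-4,S); sL=4/9, sR=8/17; mL=38/153, mR=106/153; mL+mR=16/17 → advance +1; mR−mL=4/9 → turn +1·90°
n=6: pose=(3,-5,E); sL=160/289, sR=160/353; mL=18000/102017, mR=74480/102017; mL+mR=320/353 → advance +1; mR−mL=160/289 → turn +1·90°
n=7: pose=(4,-5,N); sL=80/97, sR=80/109; mL=3400/10573, mR=12120/10573; mL+mR=160/109 → advance +1; mR−mL=80/97 → turn +1·90°

0 32/53 32/41 1040/2173 2352/2173 4 -4 W
1 4/9 8/17 38/153 106/153 3 -4 S
2 160/289 160/353 18000/102017 74480/102017 3 -5 E
3 80/97 80/109 3400/10573 12120/10573 4 -5 N
4 32/53 32/41 1040/2173 2352/2173 4 -4 W
5 4/9 8/17 38/153 106/153 3 -4 S
6 160/289 160/353 18000/102017 74480/102017 3 -5 E
7 80/97 80/109 3400/10573 12120/10573 4 -5 N
final 4 -4 W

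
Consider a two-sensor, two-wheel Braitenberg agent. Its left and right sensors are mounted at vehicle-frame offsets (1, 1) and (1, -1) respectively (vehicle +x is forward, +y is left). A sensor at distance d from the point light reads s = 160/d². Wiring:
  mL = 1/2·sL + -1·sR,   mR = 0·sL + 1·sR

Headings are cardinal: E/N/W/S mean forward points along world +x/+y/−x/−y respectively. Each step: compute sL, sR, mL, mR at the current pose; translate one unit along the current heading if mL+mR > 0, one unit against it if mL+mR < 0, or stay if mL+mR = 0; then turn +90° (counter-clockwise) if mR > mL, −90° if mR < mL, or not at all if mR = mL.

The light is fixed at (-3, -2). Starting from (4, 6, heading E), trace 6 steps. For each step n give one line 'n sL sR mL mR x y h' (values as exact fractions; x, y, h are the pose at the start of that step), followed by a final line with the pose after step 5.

0 32/29 160/113 -2832/3277 160/113 4 6 E
1 16/13 80/81 -392/1053 80/81 5 6 N
2 160/113 160/149 -6160/16837 160/149 5 7 W
3 5/4 8/5 -39/40 8/5 4 7 S
4 32/29 160/113 -2832/3277 160/113 4 6 E
5 16/13 80/81 -392/1053 80/81 5 6 N
final 5 7 W

n=0: pose=(4,6,E); sL=32/29, sR=160/113; mL=-2832/3277, mR=160/113; mL+mR=16/29 → advance +1; mR−mL=7472/3277 → turn +1·90°
n=1: pose=(5,6,N); sL=16/13, sR=80/81; mL=-392/1053, mR=80/81; mL+mR=8/13 → advance +1; mR−mL=1432/1053 → turn +1·90°
n=2: pose=(5,7,W); sL=160/113, sR=160/149; mL=-6160/16837, mR=160/149; mL+mR=80/113 → advance +1; mR−mL=24240/16837 → turn +1·90°
n=3: pose=(4,7,S); sL=5/4, sR=8/5; mL=-39/40, mR=8/5; mL+mR=5/8 → advance +1; mR−mL=103/40 → turn +1·90°
n=4: pose=(4,6,E); sL=32/29, sR=160/113; mL=-2832/3277, mR=160/113; mL+mR=16/29 → advance +1; mR−mL=7472/3277 → turn +1·90°
n=5: pose=(5,6,N); sL=16/13, sR=80/81; mL=-392/1053, mR=80/81; mL+mR=8/13 → advance +1; mR−mL=1432/1053 → turn +1·90°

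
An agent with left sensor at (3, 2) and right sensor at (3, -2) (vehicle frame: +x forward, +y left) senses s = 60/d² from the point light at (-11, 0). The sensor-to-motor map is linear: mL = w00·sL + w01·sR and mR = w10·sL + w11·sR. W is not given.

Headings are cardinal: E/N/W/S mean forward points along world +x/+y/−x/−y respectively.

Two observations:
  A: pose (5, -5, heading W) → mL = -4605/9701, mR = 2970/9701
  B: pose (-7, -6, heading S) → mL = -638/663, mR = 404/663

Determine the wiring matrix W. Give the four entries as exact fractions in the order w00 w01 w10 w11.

obs A: pose=(5,-5,W) → sL=30/109, sR=30/89, mL=-4605/9701, mR=2970/9701
obs B: pose=(-7,-6,S) → sL=20/39, sR=12/17, mL=-638/663, mR=404/663
sensor matrix S = [[30/109, 30/89], [20/39, 12/17]]; det S = 45920/2143921
solve [mL_A; mL_B] = S·[w00; w01] and [mR_A; mR_B] = S·[w10; w11]:
  w00 = -1/2, w01 = -1, w10 = 1/2, w11 = 1/2

-1/2 -1 1/2 1/2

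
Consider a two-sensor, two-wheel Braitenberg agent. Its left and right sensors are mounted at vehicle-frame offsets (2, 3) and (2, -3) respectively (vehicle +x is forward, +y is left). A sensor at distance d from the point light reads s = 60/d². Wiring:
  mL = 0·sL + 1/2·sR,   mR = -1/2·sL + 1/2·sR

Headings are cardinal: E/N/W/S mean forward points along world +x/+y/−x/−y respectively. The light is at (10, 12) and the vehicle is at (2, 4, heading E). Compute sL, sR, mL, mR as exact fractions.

left sensor world pos  = (4, 7); dL² = 61
right sensor world pos = (4, 1); dR² = 157
sL = 60/61 = 60/61
sR = 60/157 = 60/157
mL = 0·sL + 1/2·sR = 30/157
mR = -1/2·sL + 1/2·sR = -2880/9577

60/61 60/157 30/157 -2880/9577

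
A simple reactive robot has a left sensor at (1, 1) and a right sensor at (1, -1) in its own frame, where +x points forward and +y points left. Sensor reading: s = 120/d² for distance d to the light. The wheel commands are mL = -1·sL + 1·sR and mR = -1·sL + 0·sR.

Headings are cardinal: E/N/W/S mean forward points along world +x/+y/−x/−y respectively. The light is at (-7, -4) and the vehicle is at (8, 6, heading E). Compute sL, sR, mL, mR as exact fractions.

left sensor world pos  = (9, 7); dL² = 377
right sensor world pos = (9, 5); dR² = 337
sL = 120/377 = 120/377
sR = 120/337 = 120/337
mL = -1·sL + 1·sR = 4800/127049
mR = -1·sL + 0·sR = -120/377

120/377 120/337 4800/127049 -120/377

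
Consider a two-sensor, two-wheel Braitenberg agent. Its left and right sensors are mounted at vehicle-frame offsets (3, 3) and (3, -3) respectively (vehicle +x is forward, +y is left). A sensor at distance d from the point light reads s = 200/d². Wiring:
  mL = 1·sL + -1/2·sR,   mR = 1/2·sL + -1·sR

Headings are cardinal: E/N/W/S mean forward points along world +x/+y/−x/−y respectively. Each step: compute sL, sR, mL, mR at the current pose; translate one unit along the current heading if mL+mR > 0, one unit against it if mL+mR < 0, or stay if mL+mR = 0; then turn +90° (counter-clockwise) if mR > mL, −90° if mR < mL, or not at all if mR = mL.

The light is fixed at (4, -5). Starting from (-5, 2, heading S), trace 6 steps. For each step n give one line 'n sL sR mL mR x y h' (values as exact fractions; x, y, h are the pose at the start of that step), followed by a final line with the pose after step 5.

0 50/13 5/4 335/104 35/52 -5 2 S
1 200/153 8/9 44/51 -4/17 -5 1 W
2 4/5 20/13 2/65 -74/65 -6 1 N
3 200/113 200/53 -700/5989 -17300/5989 -6 0 E
4 50/17 1 83/34 8/17 -7 0 S
5 200/197 40/49 5860/9653 -2980/9653 -7 -1 W
final -8 -1 N

n=0: pose=(-5,2,S); sL=50/13, sR=5/4; mL=335/104, mR=35/52; mL+mR=405/104 → advance +1; mR−mL=-265/104 → turn -1·90°
n=1: pose=(-5,1,W); sL=200/153, sR=8/9; mL=44/51, mR=-4/17; mL+mR=32/51 → advance +1; mR−mL=-56/51 → turn -1·90°
n=2: pose=(-6,1,N); sL=4/5, sR=20/13; mL=2/65, mR=-74/65; mL+mR=-72/65 → advance -1; mR−mL=-76/65 → turn -1·90°
n=3: pose=(-6,0,E); sL=200/113, sR=200/53; mL=-700/5989, mR=-17300/5989; mL+mR=-18000/5989 → advance -1; mR−mL=-16600/5989 → turn -1·90°
n=4: pose=(-7,0,S); sL=50/17, sR=1; mL=83/34, mR=8/17; mL+mR=99/34 → advance +1; mR−mL=-67/34 → turn -1·90°
n=5: pose=(-7,-1,W); sL=200/197, sR=40/49; mL=5860/9653, mR=-2980/9653; mL+mR=2880/9653 → advance +1; mR−mL=-8840/9653 → turn -1·90°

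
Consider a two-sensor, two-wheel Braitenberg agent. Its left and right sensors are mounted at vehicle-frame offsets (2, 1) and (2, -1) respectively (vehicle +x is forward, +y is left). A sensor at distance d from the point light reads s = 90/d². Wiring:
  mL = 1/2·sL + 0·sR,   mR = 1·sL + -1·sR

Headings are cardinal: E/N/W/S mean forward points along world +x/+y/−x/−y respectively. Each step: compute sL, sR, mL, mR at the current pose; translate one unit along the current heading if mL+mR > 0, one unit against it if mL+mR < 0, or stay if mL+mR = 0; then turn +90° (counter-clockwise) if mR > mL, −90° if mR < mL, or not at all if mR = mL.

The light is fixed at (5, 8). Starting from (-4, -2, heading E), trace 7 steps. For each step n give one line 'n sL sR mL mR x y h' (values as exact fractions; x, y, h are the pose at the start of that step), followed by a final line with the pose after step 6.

n=0: pose=(-4,-2,E); sL=9/13, sR=9/17; mL=9/26, mR=36/221; mL+mR=225/442 → advance +1; mR−mL=-81/442 → turn -1·90°
n=1: pose=(-3,-2,S); sL=90/193, sR=2/5; mL=45/193, mR=64/965; mL+mR=289/965 → advance +1; mR−mL=-161/965 → turn -1·90°
n=2: pose=(-3,-3,W); sL=45/122, sR=9/20; mL=45/244, mR=-99/1220; mL+mR=63/610 → advance +1; mR−mL=-81/305 → turn -1·90°
n=3: pose=(-4,-3,N); sL=90/181, sR=18/29; mL=45/181, mR=-648/5249; mL+mR=657/5249 → advance +1; mR−mL=-1953/5249 → turn -1·90°
n=4: pose=(-4,-2,E); sL=9/13, sR=9/17; mL=9/26, mR=36/221; mL+mR=225/442 → advance +1; mR−mL=-81/442 → turn -1·90°
n=5: pose=(-3,-2,S); sL=90/193, sR=2/5; mL=45/193, mR=64/965; mL+mR=289/965 → advance +1; mR−mL=-161/965 → turn -1·90°
n=6: pose=(-3,-3,W); sL=45/122, sR=9/20; mL=45/244, mR=-99/1220; mL+mR=63/610 → advance +1; mR−mL=-81/305 → turn -1·90°

0 9/13 9/17 9/26 36/221 -4 -2 E
1 90/193 2/5 45/193 64/965 -3 -2 S
2 45/122 9/20 45/244 -99/1220 -3 -3 W
3 90/181 18/29 45/181 -648/5249 -4 -3 N
4 9/13 9/17 9/26 36/221 -4 -2 E
5 90/193 2/5 45/193 64/965 -3 -2 S
6 45/122 9/20 45/244 -99/1220 -3 -3 W
final -4 -3 N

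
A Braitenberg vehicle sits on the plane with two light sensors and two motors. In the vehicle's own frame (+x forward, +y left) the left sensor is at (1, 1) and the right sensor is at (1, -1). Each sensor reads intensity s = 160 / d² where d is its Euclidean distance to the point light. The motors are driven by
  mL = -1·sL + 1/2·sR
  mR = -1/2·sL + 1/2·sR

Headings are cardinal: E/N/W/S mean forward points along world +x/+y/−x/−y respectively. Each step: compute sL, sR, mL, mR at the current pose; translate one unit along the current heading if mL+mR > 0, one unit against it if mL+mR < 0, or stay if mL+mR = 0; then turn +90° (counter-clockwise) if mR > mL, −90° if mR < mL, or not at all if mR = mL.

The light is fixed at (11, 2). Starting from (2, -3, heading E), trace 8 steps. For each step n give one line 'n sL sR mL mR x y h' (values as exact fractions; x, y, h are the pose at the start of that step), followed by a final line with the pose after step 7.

0 2 8/5 -6/5 -1/5 2 -3 E
1 160/137 160/97 -4560/13289 3200/13289 1 -3 N
2 16/17 80/73 -488/1241 96/1241 1 -4 W
3 160/113 160/149 -14800/16837 -2880/16837 2 -4 S
4 2 8/5 -6/5 -1/5 2 -3 E
5 160/137 160/97 -4560/13289 3200/13289 1 -3 N
6 16/17 80/73 -488/1241 96/1241 1 -4 W
7 160/113 160/149 -14800/16837 -2880/16837 2 -4 S
final 2 -3 E

n=0: pose=(2,-3,E); sL=2, sR=8/5; mL=-6/5, mR=-1/5; mL+mR=-7/5 → advance -1; mR−mL=1 → turn +1·90°
n=1: pose=(1,-3,N); sL=160/137, sR=160/97; mL=-4560/13289, mR=3200/13289; mL+mR=-1360/13289 → advance -1; mR−mL=80/137 → turn +1·90°
n=2: pose=(1,-4,W); sL=16/17, sR=80/73; mL=-488/1241, mR=96/1241; mL+mR=-392/1241 → advance -1; mR−mL=8/17 → turn +1·90°
n=3: pose=(2,-4,S); sL=160/113, sR=160/149; mL=-14800/16837, mR=-2880/16837; mL+mR=-17680/16837 → advance -1; mR−mL=80/113 → turn +1·90°
n=4: pose=(2,-3,E); sL=2, sR=8/5; mL=-6/5, mR=-1/5; mL+mR=-7/5 → advance -1; mR−mL=1 → turn +1·90°
n=5: pose=(1,-3,N); sL=160/137, sR=160/97; mL=-4560/13289, mR=3200/13289; mL+mR=-1360/13289 → advance -1; mR−mL=80/137 → turn +1·90°
n=6: pose=(1,-4,W); sL=16/17, sR=80/73; mL=-488/1241, mR=96/1241; mL+mR=-392/1241 → advance -1; mR−mL=8/17 → turn +1·90°
n=7: pose=(2,-4,S); sL=160/113, sR=160/149; mL=-14800/16837, mR=-2880/16837; mL+mR=-17680/16837 → advance -1; mR−mL=80/113 → turn +1·90°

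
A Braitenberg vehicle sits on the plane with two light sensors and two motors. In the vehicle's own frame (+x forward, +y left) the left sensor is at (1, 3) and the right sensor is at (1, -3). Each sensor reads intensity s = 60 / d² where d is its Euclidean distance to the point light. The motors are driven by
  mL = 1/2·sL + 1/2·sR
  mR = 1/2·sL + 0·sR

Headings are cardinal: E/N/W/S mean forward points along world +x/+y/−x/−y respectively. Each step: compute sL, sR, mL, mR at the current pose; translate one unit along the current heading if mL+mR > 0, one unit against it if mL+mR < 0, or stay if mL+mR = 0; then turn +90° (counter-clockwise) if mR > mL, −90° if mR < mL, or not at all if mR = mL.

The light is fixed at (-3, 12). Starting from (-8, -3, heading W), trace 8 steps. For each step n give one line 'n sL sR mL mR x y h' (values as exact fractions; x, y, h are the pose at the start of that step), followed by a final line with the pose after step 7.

0 1/6 1/3 1/4 1/12 -8 -3 W
1 60/277 12/41 2892/11357 30/277 -9 -3 N
2 30/73 30/157 3450/11461 15/73 -9 -2 E
3 60/229 60/289 15540/66181 30/229 -8 -2 S
4 1/6 1/3 1/4 1/12 -8 -3 W
5 60/277 12/41 2892/11357 30/277 -9 -3 N
6 30/73 30/157 3450/11461 15/73 -9 -2 E
7 60/229 60/289 15540/66181 30/229 -8 -2 S
final -8 -3 W

n=0: pose=(-8,-3,W); sL=1/6, sR=1/3; mL=1/4, mR=1/12; mL+mR=1/3 → advance +1; mR−mL=-1/6 → turn -1·90°
n=1: pose=(-9,-3,N); sL=60/277, sR=12/41; mL=2892/11357, mR=30/277; mL+mR=4122/11357 → advance +1; mR−mL=-6/41 → turn -1·90°
n=2: pose=(-9,-2,E); sL=30/73, sR=30/157; mL=3450/11461, mR=15/73; mL+mR=5805/11461 → advance +1; mR−mL=-15/157 → turn -1·90°
n=3: pose=(-8,-2,S); sL=60/229, sR=60/289; mL=15540/66181, mR=30/229; mL+mR=24210/66181 → advance +1; mR−mL=-30/289 → turn -1·90°
n=4: pose=(-8,-3,W); sL=1/6, sR=1/3; mL=1/4, mR=1/12; mL+mR=1/3 → advance +1; mR−mL=-1/6 → turn -1·90°
n=5: pose=(-9,-3,N); sL=60/277, sR=12/41; mL=2892/11357, mR=30/277; mL+mR=4122/11357 → advance +1; mR−mL=-6/41 → turn -1·90°
n=6: pose=(-9,-2,E); sL=30/73, sR=30/157; mL=3450/11461, mR=15/73; mL+mR=5805/11461 → advance +1; mR−mL=-15/157 → turn -1·90°
n=7: pose=(-8,-2,S); sL=60/229, sR=60/289; mL=15540/66181, mR=30/229; mL+mR=24210/66181 → advance +1; mR−mL=-30/289 → turn -1·90°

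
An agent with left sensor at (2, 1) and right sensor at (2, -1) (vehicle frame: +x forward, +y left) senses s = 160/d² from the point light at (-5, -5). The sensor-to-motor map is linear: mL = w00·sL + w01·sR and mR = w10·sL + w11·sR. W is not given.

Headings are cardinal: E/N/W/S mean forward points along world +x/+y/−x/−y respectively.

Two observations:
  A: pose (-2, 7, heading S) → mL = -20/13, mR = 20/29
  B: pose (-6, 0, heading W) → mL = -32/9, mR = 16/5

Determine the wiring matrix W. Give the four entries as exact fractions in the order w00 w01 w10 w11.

0 -1 1/2 0

obs A: pose=(-2,7,S) → sL=40/29, sR=20/13, mL=-20/13, mR=20/29
obs B: pose=(-6,0,W) → sL=32/5, sR=32/9, mL=-32/9, mR=16/5
sensor matrix S = [[40/29, 20/13], [32/5, 32/9]]; det S = -16768/3393
solve [mL_A; mL_B] = S·[w00; w01] and [mR_A; mR_B] = S·[w10; w11]:
  w00 = 0, w01 = -1, w10 = 1/2, w11 = 0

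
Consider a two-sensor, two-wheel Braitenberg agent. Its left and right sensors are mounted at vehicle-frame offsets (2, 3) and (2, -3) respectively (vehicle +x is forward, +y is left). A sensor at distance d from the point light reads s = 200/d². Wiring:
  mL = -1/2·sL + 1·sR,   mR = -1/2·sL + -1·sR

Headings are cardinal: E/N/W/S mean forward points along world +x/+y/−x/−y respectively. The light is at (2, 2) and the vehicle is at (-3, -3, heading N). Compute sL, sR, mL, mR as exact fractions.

left sensor world pos  = (-6, -1); dL² = 73
right sensor world pos = (0, -1); dR² = 13
sL = 200/73 = 200/73
sR = 200/13 = 200/13
mL = -1/2·sL + 1·sR = 13300/949
mR = -1/2·sL + -1·sR = -15900/949

200/73 200/13 13300/949 -15900/949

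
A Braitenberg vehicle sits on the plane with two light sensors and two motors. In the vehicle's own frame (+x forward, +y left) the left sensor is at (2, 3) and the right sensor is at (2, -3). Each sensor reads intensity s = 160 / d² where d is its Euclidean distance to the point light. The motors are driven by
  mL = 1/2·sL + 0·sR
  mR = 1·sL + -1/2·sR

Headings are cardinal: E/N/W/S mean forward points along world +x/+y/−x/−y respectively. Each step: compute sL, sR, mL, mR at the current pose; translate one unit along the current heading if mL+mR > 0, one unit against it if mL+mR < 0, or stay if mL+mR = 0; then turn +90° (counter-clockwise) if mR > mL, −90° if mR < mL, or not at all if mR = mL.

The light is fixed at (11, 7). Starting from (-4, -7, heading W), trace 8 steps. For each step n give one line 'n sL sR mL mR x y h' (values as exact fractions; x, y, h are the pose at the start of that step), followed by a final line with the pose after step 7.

0 80/289 16/41 40/289 968/11849 -4 -7 W
1 32/101 160/313 16/101 1936/31613 -5 -7 N
2 20/37 40/113 10/37 1520/4181 -5 -6 E
3 32/89 32/53 16/89 272/4717 -4 -6 N
4 16/25 80/197 8/25 2152/4925 -4 -5 E
5 160/389 160/221 80/389 4240/85969 -3 -5 N
6 10/13 8/17 5/13 118/221 -3 -4 E
7 160/337 160/181 80/337 2000/60997 -2 -4 N
final -2 -3 E

n=0: pose=(-4,-7,W); sL=80/289, sR=16/41; mL=40/289, mR=968/11849; mL+mR=2608/11849 → advance +1; mR−mL=-672/11849 → turn -1·90°
n=1: pose=(-5,-7,N); sL=32/101, sR=160/313; mL=16/101, mR=1936/31613; mL+mR=6944/31613 → advance +1; mR−mL=-3072/31613 → turn -1·90°
n=2: pose=(-5,-6,E); sL=20/37, sR=40/113; mL=10/37, mR=1520/4181; mL+mR=2650/4181 → advance +1; mR−mL=390/4181 → turn +1·90°
n=3: pose=(-4,-6,N); sL=32/89, sR=32/53; mL=16/89, mR=272/4717; mL+mR=1120/4717 → advance +1; mR−mL=-576/4717 → turn -1·90°
n=4: pose=(-4,-5,E); sL=16/25, sR=80/197; mL=8/25, mR=2152/4925; mL+mR=3728/4925 → advance +1; mR−mL=576/4925 → turn +1·90°
n=5: pose=(-3,-5,N); sL=160/389, sR=160/221; mL=80/389, mR=4240/85969; mL+mR=21920/85969 → advance +1; mR−mL=-13440/85969 → turn -1·90°
n=6: pose=(-3,-4,E); sL=10/13, sR=8/17; mL=5/13, mR=118/221; mL+mR=203/221 → advance +1; mR−mL=33/221 → turn +1·90°
n=7: pose=(-2,-4,N); sL=160/337, sR=160/181; mL=80/337, mR=2000/60997; mL+mR=16480/60997 → advance +1; mR−mL=-12480/60997 → turn -1·90°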